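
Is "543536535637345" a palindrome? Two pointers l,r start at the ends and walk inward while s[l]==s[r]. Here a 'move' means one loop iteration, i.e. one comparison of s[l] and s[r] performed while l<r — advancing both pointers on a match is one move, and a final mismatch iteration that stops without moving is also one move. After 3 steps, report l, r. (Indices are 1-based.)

l=1 r=15: '5'=='5', l++,r--
l=2 r=14: '4'=='4', l++,r--
l=3 r=13: '3'=='3', l++,r--

l=4, r=12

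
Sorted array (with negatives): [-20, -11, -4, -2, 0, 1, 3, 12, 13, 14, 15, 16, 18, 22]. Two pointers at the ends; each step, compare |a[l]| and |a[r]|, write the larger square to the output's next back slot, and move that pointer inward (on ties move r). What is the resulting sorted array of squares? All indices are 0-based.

l=0 r=13: |-20|<=|22| out[13]=484, r--
l=0 r=12: |-20|>|18| out[12]=400, l++
l=1 r=12: |-11|<=|18| out[11]=324, r--
l=1 r=11: |-11|<=|16| out[10]=256, r--
l=1 r=10: |-11|<=|15| out[9]=225, r--
l=1 r=9: |-11|<=|14| out[8]=196, r--
l=1 r=8: |-11|<=|13| out[7]=169, r--
l=1 r=7: |-11|<=|12| out[6]=144, r--
l=1 r=6: |-11|>|3| out[5]=121, l++
l=2 r=6: |-4|>|3| out[4]=16, l++
l=3 r=6: |-2|<=|3| out[3]=9, r--
l=3 r=5: |-2|>|1| out[2]=4, l++
l=4 r=5: |0|<=|1| out[1]=1, r--
l=4 r=4: |0|<=|0| out[0]=0, r--

[0, 1, 4, 9, 16, 121, 144, 169, 196, 225, 256, 324, 400, 484]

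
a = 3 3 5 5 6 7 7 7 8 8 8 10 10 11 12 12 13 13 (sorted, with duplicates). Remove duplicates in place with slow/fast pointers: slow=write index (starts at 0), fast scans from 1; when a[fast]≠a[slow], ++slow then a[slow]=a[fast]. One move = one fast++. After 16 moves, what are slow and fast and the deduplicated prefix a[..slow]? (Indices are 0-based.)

slow=0 fast=1: a[fast]=3=a[slow] dup, fast++
slow=0 fast=2: a[fast]=5≠a[slow]=3 write a[1]=5, slow++,fast++
slow=1 fast=3: a[fast]=5=a[slow] dup, fast++
slow=1 fast=4: a[fast]=6≠a[slow]=5 write a[2]=6, slow++,fast++
slow=2 fast=5: a[fast]=7≠a[slow]=6 write a[3]=7, slow++,fast++
slow=3 fast=6: a[fast]=7=a[slow] dup, fast++
slow=3 fast=7: a[fast]=7=a[slow] dup, fast++
slow=3 fast=8: a[fast]=8≠a[slow]=7 write a[4]=8, slow++,fast++
slow=4 fast=9: a[fast]=8=a[slow] dup, fast++
slow=4 fast=10: a[fast]=8=a[slow] dup, fast++
slow=4 fast=11: a[fast]=10≠a[slow]=8 write a[5]=10, slow++,fast++
slow=5 fast=12: a[fast]=10=a[slow] dup, fast++
slow=5 fast=13: a[fast]=11≠a[slow]=10 write a[6]=11, slow++,fast++
slow=6 fast=14: a[fast]=12≠a[slow]=11 write a[7]=12, slow++,fast++
slow=7 fast=15: a[fast]=12=a[slow] dup, fast++
slow=7 fast=16: a[fast]=13≠a[slow]=12 write a[8]=13, slow++,fast++

slow=8, fast=17, prefix=[3, 5, 6, 7, 8, 10, 11, 12, 13]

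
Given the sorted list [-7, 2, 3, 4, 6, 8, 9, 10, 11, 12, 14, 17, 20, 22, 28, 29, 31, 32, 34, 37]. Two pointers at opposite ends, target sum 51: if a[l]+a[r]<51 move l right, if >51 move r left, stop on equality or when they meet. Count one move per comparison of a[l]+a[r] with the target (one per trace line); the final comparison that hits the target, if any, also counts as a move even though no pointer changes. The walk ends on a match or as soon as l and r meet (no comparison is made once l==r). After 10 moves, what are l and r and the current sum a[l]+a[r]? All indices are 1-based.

l=1 r=20: -7+37=30 <51, l++
l=2 r=20: 2+37=39 <51, l++
l=3 r=20: 3+37=40 <51, l++
l=4 r=20: 4+37=41 <51, l++
l=5 r=20: 6+37=43 <51, l++
l=6 r=20: 8+37=45 <51, l++
l=7 r=20: 9+37=46 <51, l++
l=8 r=20: 10+37=47 <51, l++
l=9 r=20: 11+37=48 <51, l++
l=10 r=20: 12+37=49 <51, l++

l=11, r=20, sum=51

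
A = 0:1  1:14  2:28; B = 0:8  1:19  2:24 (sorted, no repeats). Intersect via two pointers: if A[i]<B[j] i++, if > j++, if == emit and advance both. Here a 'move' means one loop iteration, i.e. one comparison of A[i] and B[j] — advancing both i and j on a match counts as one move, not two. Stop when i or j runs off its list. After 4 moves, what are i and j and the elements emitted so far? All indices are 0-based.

i=2, j=2, emitted=[]

i=0 j=0: 1<8, i++
i=1 j=0: 14>8, j++
i=1 j=1: 14<19, i++
i=2 j=1: 28>19, j++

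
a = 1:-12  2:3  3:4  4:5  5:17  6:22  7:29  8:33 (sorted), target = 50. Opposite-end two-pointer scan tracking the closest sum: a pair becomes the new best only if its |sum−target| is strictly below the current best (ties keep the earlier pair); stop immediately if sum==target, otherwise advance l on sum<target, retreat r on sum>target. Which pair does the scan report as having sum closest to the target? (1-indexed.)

[1,8] -12+33=21 d=29 * → l++
[2,8] 3+33=36 d=14 * → l++
[3,8] 4+33=37 d=13 * → l++
[4,8] 5+33=38 d=12 * → l++
[5,8] 17+33=50 d=0 * → stop

pair (17, 33) with sum 50 (|Δ|=0)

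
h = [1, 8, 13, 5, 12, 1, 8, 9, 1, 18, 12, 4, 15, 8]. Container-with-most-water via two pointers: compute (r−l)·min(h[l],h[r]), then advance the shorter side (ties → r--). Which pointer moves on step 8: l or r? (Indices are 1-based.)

l=1 r=14: min(1,8)*13=13 best=13 *, l++
l=2 r=14: min(8,8)*12=96 best=96 *, r--
l=2 r=13: min(8,15)*11=88 best=96, l++
l=3 r=13: min(13,15)*10=130 best=130 *, l++
l=4 r=13: min(5,15)*9=45 best=130, l++
l=5 r=13: min(12,15)*8=96 best=130, l++
l=6 r=13: min(1,15)*7=7 best=130, l++
l=7 r=13: min(8,15)*6=48 best=130, l++

l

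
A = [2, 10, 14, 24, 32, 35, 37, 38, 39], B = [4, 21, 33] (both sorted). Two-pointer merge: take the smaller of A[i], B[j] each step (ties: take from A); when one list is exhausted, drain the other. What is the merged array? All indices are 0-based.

[2, 4, 10, 14, 21, 24, 32, 33, 35, 37, 38, 39]

i=0 j=0: A[i]=2<=B[j]=4 take 2, i++
i=1 j=0: A[i]=10>B[j]=4 take 4, j++
i=1 j=1: A[i]=10<=B[j]=21 take 10, i++
i=2 j=1: A[i]=14<=B[j]=21 take 14, i++
i=3 j=1: A[i]=24>B[j]=21 take 21, j++
i=3 j=2: A[i]=24<=B[j]=33 take 24, i++
i=4 j=2: A[i]=32<=B[j]=33 take 32, i++
i=5 j=2: A[i]=35>B[j]=33 take 33, j++
i=5 j=3: B done, take A[i]=35, i++
i=6 j=3: B done, take A[i]=37, i++
i=7 j=3: B done, take A[i]=38, i++
i=8 j=3: B done, take A[i]=39, i++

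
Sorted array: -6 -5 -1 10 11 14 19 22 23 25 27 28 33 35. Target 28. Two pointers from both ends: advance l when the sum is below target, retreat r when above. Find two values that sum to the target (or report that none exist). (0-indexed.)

(-5, 33)

l=0 r=13: -6+35=29 >28, r--
l=0 r=12: -6+33=27 <28, l++
l=1 r=12: -5+33=28, found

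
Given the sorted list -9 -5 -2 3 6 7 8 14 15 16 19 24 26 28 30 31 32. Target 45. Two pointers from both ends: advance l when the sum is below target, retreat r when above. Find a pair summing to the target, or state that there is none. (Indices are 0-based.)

[0,16] -9+32=23 <45 → l++
[1,16] -5+32=27 <45 → l++
[2,16] -2+32=30 <45 → l++
[3,16] 3+32=35 <45 → l++
[4,16] 6+32=38 <45 → l++
[5,16] 7+32=39 <45 → l++
[6,16] 8+32=40 <45 → l++
[7,16] 14+32=46 >45 → r--
[7,15] 14+31=45 → found

(14, 31)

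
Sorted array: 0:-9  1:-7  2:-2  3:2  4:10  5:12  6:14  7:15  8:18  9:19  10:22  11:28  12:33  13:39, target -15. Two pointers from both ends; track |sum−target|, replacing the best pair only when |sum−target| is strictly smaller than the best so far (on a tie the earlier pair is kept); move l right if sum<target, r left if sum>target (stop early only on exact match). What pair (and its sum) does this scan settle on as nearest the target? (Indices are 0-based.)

pair (-9, -7) with sum -16 (|Δ|=1)

l=0 r=13: -9+39=30 d=45 *, r--
l=0 r=12: -9+33=24 d=39 *, r--
l=0 r=11: -9+28=19 d=34 *, r--
l=0 r=10: -9+22=13 d=28 *, r--
l=0 r=9: -9+19=10 d=25 *, r--
l=0 r=8: -9+18=9 d=24 *, r--
l=0 r=7: -9+15=6 d=21 *, r--
l=0 r=6: -9+14=5 d=20 *, r--
l=0 r=5: -9+12=3 d=18 *, r--
l=0 r=4: -9+10=1 d=16 *, r--
l=0 r=3: -9+2=-7 d=8 *, r--
l=0 r=2: -9+-2=-11 d=4 *, r--
l=0 r=1: -9+-7=-16 d=1 *, l++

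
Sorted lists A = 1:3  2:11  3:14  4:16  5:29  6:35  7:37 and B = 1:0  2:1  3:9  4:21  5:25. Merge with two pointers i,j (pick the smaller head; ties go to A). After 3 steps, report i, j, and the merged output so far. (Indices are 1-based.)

i=2, j=3, merged so far=[0, 1, 3]

[i=1,j=1] A[i]=3>B[j]=0 take 0 → j++
[i=1,j=2] A[i]=3>B[j]=1 take 1 → j++
[i=1,j=3] A[i]=3<=B[j]=9 take 3 → i++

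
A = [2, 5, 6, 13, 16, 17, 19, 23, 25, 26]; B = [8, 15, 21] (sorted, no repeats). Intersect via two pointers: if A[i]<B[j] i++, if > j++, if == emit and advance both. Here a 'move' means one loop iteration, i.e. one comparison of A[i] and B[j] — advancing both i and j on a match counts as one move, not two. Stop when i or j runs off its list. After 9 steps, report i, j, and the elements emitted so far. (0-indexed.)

i=7, j=2, emitted=[]

[i=0,j=0] 2<8 → i++
[i=1,j=0] 5<8 → i++
[i=2,j=0] 6<8 → i++
[i=3,j=0] 13>8 → j++
[i=3,j=1] 13<15 → i++
[i=4,j=1] 16>15 → j++
[i=4,j=2] 16<21 → i++
[i=5,j=2] 17<21 → i++
[i=6,j=2] 19<21 → i++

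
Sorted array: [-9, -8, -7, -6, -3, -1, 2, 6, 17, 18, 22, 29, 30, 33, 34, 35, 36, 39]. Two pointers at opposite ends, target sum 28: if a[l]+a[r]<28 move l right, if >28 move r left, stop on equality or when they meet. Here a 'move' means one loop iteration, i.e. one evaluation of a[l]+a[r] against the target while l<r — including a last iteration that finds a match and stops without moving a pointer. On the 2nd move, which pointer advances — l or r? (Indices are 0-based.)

[0,17] -9+39=30 >28 → r--
[0,16] -9+36=27 <28 → l++

l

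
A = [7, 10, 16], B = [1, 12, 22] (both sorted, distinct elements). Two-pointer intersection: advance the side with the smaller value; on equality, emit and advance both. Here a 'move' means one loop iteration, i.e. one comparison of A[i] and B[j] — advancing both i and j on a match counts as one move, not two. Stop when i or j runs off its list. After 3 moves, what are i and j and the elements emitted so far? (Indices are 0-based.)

[i=0,j=0] 7>1 → j++
[i=0,j=1] 7<12 → i++
[i=1,j=1] 10<12 → i++

i=2, j=1, emitted=[]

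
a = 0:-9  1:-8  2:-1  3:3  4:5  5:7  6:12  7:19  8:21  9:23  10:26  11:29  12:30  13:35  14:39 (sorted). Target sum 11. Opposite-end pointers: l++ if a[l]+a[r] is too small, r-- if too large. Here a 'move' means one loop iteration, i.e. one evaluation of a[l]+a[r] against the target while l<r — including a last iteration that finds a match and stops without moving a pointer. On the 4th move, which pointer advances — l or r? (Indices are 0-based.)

l=0 r=14: -9+39=30 >11, r--
l=0 r=13: -9+35=26 >11, r--
l=0 r=12: -9+30=21 >11, r--
l=0 r=11: -9+29=20 >11, r--

r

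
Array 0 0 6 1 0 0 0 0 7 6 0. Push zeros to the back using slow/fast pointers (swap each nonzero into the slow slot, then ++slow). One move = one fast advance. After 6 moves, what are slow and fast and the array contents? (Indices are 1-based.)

slow=3, fast=7, a=[6, 1, 0, 0, 0, 0, 0, 0, 7, 6, 0]

slow=1 fast=1: a[fast]=0, fast++
slow=1 fast=2: a[fast]=0, fast++
slow=1 fast=3: a[fast]=6≠0 swap→a[1]=6, slow++,fast++
slow=2 fast=4: a[fast]=1≠0 swap→a[2]=1, slow++,fast++
slow=3 fast=5: a[fast]=0, fast++
slow=3 fast=6: a[fast]=0, fast++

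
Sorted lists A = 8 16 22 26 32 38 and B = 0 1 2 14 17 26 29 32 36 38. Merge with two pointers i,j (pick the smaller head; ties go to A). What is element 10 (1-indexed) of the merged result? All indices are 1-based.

merged[10] = 26

i=1 j=1: A[i]=8>B[j]=0 take 0, j++
i=1 j=2: A[i]=8>B[j]=1 take 1, j++
i=1 j=3: A[i]=8>B[j]=2 take 2, j++
i=1 j=4: A[i]=8<=B[j]=14 take 8, i++
i=2 j=4: A[i]=16>B[j]=14 take 14, j++
i=2 j=5: A[i]=16<=B[j]=17 take 16, i++
i=3 j=5: A[i]=22>B[j]=17 take 17, j++
i=3 j=6: A[i]=22<=B[j]=26 take 22, i++
i=4 j=6: A[i]=26<=B[j]=26 take 26, i++
i=5 j=6: A[i]=32>B[j]=26 take 26, j++
i=5 j=7: A[i]=32>B[j]=29 take 29, j++
i=5 j=8: A[i]=32<=B[j]=32 take 32, i++
i=6 j=8: A[i]=38>B[j]=32 take 32, j++
i=6 j=9: A[i]=38>B[j]=36 take 36, j++
i=6 j=10: A[i]=38<=B[j]=38 take 38, i++
i=7 j=10: A done, take B[j]=38, j++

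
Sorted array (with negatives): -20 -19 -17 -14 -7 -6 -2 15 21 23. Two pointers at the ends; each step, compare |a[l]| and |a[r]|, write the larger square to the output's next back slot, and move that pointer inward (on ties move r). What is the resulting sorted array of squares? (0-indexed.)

[4, 36, 49, 196, 225, 289, 361, 400, 441, 529]

l=0 r=9: |-20|<=|23| out[9]=529, r--
l=0 r=8: |-20|<=|21| out[8]=441, r--
l=0 r=7: |-20|>|15| out[7]=400, l++
l=1 r=7: |-19|>|15| out[6]=361, l++
l=2 r=7: |-17|>|15| out[5]=289, l++
l=3 r=7: |-14|<=|15| out[4]=225, r--
l=3 r=6: |-14|>|-2| out[3]=196, l++
l=4 r=6: |-7|>|-2| out[2]=49, l++
l=5 r=6: |-6|>|-2| out[1]=36, l++
l=6 r=6: |-2|<=|-2| out[0]=4, r--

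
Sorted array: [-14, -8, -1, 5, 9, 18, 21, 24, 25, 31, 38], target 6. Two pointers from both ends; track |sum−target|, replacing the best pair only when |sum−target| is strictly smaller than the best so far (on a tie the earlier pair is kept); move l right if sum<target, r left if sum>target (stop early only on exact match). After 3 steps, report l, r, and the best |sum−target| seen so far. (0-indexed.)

l=0, r=7, best |Δ|=5

l=0 r=10: -14+38=24 d=18 *, r--
l=0 r=9: -14+31=17 d=11 *, r--
l=0 r=8: -14+25=11 d=5 *, r--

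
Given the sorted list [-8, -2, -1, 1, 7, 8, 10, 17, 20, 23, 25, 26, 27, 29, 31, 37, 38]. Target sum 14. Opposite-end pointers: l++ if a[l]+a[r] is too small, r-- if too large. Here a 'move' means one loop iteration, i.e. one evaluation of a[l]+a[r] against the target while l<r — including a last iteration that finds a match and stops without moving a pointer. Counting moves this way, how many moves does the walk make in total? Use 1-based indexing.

[1,17] -8+38=30 >14 → r--
[1,16] -8+37=29 >14 → r--
[1,15] -8+31=23 >14 → r--
[1,14] -8+29=21 >14 → r--
[1,13] -8+27=19 >14 → r--
[1,12] -8+26=18 >14 → r--
[1,11] -8+25=17 >14 → r--
[1,10] -8+23=15 >14 → r--
[1,9] -8+20=12 <14 → l++
[2,9] -2+20=18 >14 → r--
[2,8] -2+17=15 >14 → r--
[2,7] -2+10=8 <14 → l++
[3,7] -1+10=9 <14 → l++
[4,7] 1+10=11 <14 → l++
[5,7] 7+10=17 >14 → r--
[5,6] 7+8=15 >14 → r--

16 moves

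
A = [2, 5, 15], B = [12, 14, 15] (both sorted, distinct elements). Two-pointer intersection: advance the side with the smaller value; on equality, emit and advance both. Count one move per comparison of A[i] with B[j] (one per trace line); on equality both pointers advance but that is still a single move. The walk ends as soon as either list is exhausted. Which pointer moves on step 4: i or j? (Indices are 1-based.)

[i=1,j=1] 2<12 → i++
[i=2,j=1] 5<12 → i++
[i=3,j=1] 15>12 → j++
[i=3,j=2] 15>14 → j++

j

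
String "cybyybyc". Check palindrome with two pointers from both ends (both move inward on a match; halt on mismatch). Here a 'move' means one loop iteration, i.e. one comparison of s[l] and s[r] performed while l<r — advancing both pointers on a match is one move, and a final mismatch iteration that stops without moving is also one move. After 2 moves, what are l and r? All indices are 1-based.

l=3, r=6

[1,8] 'c'=='c' → l++,r--
[2,7] 'y'=='y' → l++,r--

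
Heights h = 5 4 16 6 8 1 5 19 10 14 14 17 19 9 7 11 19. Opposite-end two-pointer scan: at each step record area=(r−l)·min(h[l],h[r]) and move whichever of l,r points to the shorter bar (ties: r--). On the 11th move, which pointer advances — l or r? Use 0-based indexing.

r

l=0 r=16: min(5,19)*16=80 best=80 *, l++
l=1 r=16: min(4,19)*15=60 best=80, l++
l=2 r=16: min(16,19)*14=224 best=224 *, l++
l=3 r=16: min(6,19)*13=78 best=224, l++
l=4 r=16: min(8,19)*12=96 best=224, l++
l=5 r=16: min(1,19)*11=11 best=224, l++
l=6 r=16: min(5,19)*10=50 best=224, l++
l=7 r=16: min(19,19)*9=171 best=224, r--
l=7 r=15: min(19,11)*8=88 best=224, r--
l=7 r=14: min(19,7)*7=49 best=224, r--
l=7 r=13: min(19,9)*6=54 best=224, r--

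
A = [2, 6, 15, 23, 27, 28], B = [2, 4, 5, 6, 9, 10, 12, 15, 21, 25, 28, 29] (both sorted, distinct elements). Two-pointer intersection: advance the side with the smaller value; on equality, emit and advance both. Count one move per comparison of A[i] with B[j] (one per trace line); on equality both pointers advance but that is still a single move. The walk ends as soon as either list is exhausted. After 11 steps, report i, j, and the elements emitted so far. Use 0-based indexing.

[i=0,j=0] 2==2 emit → i++,j++
[i=1,j=1] 6>4 → j++
[i=1,j=2] 6>5 → j++
[i=1,j=3] 6==6 emit → i++,j++
[i=2,j=4] 15>9 → j++
[i=2,j=5] 15>10 → j++
[i=2,j=6] 15>12 → j++
[i=2,j=7] 15==15 emit → i++,j++
[i=3,j=8] 23>21 → j++
[i=3,j=9] 23<25 → i++
[i=4,j=9] 27>25 → j++

i=4, j=10, emitted=[2, 6, 15]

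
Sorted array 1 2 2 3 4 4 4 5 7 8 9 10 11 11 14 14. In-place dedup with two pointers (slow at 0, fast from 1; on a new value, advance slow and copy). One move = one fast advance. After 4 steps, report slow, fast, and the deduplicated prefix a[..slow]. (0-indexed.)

slow=3, fast=5, prefix=[1, 2, 3, 4]

(s=0,f=1) a[fast]=2≠a[slow]=1 write a[1]=2 → slow++,fast++
(s=1,f=2) a[fast]=2=a[slow] dup → fast++
(s=1,f=3) a[fast]=3≠a[slow]=2 write a[2]=3 → slow++,fast++
(s=2,f=4) a[fast]=4≠a[slow]=3 write a[3]=4 → slow++,fast++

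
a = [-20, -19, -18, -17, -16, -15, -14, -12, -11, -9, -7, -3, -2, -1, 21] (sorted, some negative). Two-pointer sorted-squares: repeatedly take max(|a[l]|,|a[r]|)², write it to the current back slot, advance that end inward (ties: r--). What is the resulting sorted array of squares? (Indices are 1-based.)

l=1 r=15: |-20|<=|21| out[15]=441, r--
l=1 r=14: |-20|>|-1| out[14]=400, l++
l=2 r=14: |-19|>|-1| out[13]=361, l++
l=3 r=14: |-18|>|-1| out[12]=324, l++
l=4 r=14: |-17|>|-1| out[11]=289, l++
l=5 r=14: |-16|>|-1| out[10]=256, l++
l=6 r=14: |-15|>|-1| out[9]=225, l++
l=7 r=14: |-14|>|-1| out[8]=196, l++
l=8 r=14: |-12|>|-1| out[7]=144, l++
l=9 r=14: |-11|>|-1| out[6]=121, l++
l=10 r=14: |-9|>|-1| out[5]=81, l++
l=11 r=14: |-7|>|-1| out[4]=49, l++
l=12 r=14: |-3|>|-1| out[3]=9, l++
l=13 r=14: |-2|>|-1| out[2]=4, l++
l=14 r=14: |-1|<=|-1| out[1]=1, r--

[1, 4, 9, 49, 81, 121, 144, 196, 225, 256, 289, 324, 361, 400, 441]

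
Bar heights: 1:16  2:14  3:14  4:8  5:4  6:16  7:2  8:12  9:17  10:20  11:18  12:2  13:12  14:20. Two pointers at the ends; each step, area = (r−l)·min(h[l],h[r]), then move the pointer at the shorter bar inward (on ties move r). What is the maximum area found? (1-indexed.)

l=1 r=14: min(16,20)*13=208 best=208 *, l++
l=2 r=14: min(14,20)*12=168 best=208, l++
l=3 r=14: min(14,20)*11=154 best=208, l++
l=4 r=14: min(8,20)*10=80 best=208, l++
l=5 r=14: min(4,20)*9=36 best=208, l++
l=6 r=14: min(16,20)*8=128 best=208, l++
l=7 r=14: min(2,20)*7=14 best=208, l++
l=8 r=14: min(12,20)*6=72 best=208, l++
l=9 r=14: min(17,20)*5=85 best=208, l++
l=10 r=14: min(20,20)*4=80 best=208, r--
l=10 r=13: min(20,12)*3=36 best=208, r--
l=10 r=12: min(20,2)*2=4 best=208, r--
l=10 r=11: min(20,18)*1=18 best=208, r--

max area = 208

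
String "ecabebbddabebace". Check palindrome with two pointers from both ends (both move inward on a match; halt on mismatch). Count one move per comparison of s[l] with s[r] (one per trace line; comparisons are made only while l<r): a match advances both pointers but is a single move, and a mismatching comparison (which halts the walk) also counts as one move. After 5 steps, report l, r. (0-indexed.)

l=5, r=10

[0,15] 'e'=='e' → l++,r--
[1,14] 'c'=='c' → l++,r--
[2,13] 'a'=='a' → l++,r--
[3,12] 'b'=='b' → l++,r--
[4,11] 'e'=='e' → l++,r--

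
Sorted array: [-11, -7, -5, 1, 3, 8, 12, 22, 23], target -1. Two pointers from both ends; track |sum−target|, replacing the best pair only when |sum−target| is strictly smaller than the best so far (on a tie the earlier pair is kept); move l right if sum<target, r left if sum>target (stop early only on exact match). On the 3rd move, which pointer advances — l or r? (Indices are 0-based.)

r

l=0 r=8: -11+23=12 d=13 *, r--
l=0 r=7: -11+22=11 d=12 *, r--
l=0 r=6: -11+12=1 d=2 *, r--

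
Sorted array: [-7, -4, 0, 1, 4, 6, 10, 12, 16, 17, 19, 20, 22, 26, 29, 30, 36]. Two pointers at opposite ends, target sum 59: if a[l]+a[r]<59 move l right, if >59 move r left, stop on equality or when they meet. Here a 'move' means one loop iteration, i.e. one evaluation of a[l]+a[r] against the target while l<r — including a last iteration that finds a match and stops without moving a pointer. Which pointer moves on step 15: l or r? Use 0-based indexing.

l

l=0 r=16: -7+36=29 <59, l++
l=1 r=16: -4+36=32 <59, l++
l=2 r=16: 0+36=36 <59, l++
l=3 r=16: 1+36=37 <59, l++
l=4 r=16: 4+36=40 <59, l++
l=5 r=16: 6+36=42 <59, l++
l=6 r=16: 10+36=46 <59, l++
l=7 r=16: 12+36=48 <59, l++
l=8 r=16: 16+36=52 <59, l++
l=9 r=16: 17+36=53 <59, l++
l=10 r=16: 19+36=55 <59, l++
l=11 r=16: 20+36=56 <59, l++
l=12 r=16: 22+36=58 <59, l++
l=13 r=16: 26+36=62 >59, r--
l=13 r=15: 26+30=56 <59, l++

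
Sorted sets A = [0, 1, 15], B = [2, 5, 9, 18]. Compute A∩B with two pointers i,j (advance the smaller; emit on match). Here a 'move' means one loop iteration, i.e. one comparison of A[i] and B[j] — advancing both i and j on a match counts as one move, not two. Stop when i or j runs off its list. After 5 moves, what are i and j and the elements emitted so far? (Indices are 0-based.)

[i=0,j=0] 0<2 → i++
[i=1,j=0] 1<2 → i++
[i=2,j=0] 15>2 → j++
[i=2,j=1] 15>5 → j++
[i=2,j=2] 15>9 → j++

i=2, j=3, emitted=[]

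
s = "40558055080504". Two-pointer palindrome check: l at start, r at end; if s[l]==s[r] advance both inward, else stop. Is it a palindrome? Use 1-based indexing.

[1,14] '4'=='4' → l++,r--
[2,13] '0'=='0' → l++,r--
[3,12] '5'=='5' → l++,r--
[4,11] '5'!='0' → stop

not a palindrome (mismatch at 4,11)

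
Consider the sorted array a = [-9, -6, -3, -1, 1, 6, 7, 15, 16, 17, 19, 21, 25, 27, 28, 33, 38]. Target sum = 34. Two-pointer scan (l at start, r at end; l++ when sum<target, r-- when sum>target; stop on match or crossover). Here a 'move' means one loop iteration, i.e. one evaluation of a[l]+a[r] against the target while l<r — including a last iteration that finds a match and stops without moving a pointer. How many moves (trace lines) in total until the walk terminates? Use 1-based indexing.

6 moves

[1,17] -9+38=29 <34 → l++
[2,17] -6+38=32 <34 → l++
[3,17] -3+38=35 >34 → r--
[3,16] -3+33=30 <34 → l++
[4,16] -1+33=32 <34 → l++
[5,16] 1+33=34 → found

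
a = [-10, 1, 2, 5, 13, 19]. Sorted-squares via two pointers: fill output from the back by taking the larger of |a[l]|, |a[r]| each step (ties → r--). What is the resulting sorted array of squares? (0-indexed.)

[0,5] |-10|<=|19| out[5]=361 → r--
[0,4] |-10|<=|13| out[4]=169 → r--
[0,3] |-10|>|5| out[3]=100 → l++
[1,3] |1|<=|5| out[2]=25 → r--
[1,2] |1|<=|2| out[1]=4 → r--
[1,1] |1|<=|1| out[0]=1 → r--

[1, 4, 25, 100, 169, 361]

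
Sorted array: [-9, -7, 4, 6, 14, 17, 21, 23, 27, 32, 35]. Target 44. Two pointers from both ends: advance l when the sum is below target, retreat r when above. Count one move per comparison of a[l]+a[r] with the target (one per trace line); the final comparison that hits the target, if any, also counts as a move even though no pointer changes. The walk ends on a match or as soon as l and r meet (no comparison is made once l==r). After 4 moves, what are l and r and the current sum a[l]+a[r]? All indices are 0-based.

l=4, r=10, sum=49

[0,10] -9+35=26 <44 → l++
[1,10] -7+35=28 <44 → l++
[2,10] 4+35=39 <44 → l++
[3,10] 6+35=41 <44 → l++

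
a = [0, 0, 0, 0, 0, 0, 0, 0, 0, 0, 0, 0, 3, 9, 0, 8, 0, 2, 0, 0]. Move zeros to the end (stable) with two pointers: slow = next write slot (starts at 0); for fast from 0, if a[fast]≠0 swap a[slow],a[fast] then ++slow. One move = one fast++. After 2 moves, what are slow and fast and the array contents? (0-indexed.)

(s=0,f=0) a[fast]=0 → fast++
(s=0,f=1) a[fast]=0 → fast++

slow=0, fast=2, a=[0, 0, 0, 0, 0, 0, 0, 0, 0, 0, 0, 0, 3, 9, 0, 8, 0, 2, 0, 0]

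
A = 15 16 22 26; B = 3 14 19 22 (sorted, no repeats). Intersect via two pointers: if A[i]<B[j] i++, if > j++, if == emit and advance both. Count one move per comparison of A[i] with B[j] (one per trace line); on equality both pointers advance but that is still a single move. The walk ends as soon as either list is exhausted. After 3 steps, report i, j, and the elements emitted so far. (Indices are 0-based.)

i=1, j=2, emitted=[]

[i=0,j=0] 15>3 → j++
[i=0,j=1] 15>14 → j++
[i=0,j=2] 15<19 → i++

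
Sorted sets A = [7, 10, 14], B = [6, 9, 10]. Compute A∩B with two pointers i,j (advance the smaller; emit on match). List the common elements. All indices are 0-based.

i=0 j=0: 7>6, j++
i=0 j=1: 7<9, i++
i=1 j=1: 10>9, j++
i=1 j=2: 10==10 emit, i++,j++

intersection = [10]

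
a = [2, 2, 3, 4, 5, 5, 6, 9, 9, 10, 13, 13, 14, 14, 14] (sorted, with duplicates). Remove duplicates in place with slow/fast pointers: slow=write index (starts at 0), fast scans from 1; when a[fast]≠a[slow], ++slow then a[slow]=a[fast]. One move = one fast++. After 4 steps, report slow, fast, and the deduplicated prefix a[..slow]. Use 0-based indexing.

slow=0 fast=1: a[fast]=2=a[slow] dup, fast++
slow=0 fast=2: a[fast]=3≠a[slow]=2 write a[1]=3, slow++,fast++
slow=1 fast=3: a[fast]=4≠a[slow]=3 write a[2]=4, slow++,fast++
slow=2 fast=4: a[fast]=5≠a[slow]=4 write a[3]=5, slow++,fast++

slow=3, fast=5, prefix=[2, 3, 4, 5]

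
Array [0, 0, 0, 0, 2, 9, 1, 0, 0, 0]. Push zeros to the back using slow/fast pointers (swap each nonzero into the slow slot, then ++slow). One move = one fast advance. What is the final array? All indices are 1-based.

[2, 9, 1, 0, 0, 0, 0, 0, 0, 0]

(s=1,f=1) a[fast]=0 → fast++
(s=1,f=2) a[fast]=0 → fast++
(s=1,f=3) a[fast]=0 → fast++
(s=1,f=4) a[fast]=0 → fast++
(s=1,f=5) a[fast]=2≠0 swap→a[1]=2 → slow++,fast++
(s=2,f=6) a[fast]=9≠0 swap→a[2]=9 → slow++,fast++
(s=3,f=7) a[fast]=1≠0 swap→a[3]=1 → slow++,fast++
(s=4,f=8) a[fast]=0 → fast++
(s=4,f=9) a[fast]=0 → fast++
(s=4,f=10) a[fast]=0 → fast++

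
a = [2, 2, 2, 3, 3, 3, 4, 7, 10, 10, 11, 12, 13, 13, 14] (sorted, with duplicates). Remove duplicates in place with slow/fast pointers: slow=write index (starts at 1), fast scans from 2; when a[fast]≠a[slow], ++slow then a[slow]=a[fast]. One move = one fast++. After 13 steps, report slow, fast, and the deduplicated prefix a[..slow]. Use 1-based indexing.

slow=1 fast=2: a[fast]=2=a[slow] dup, fast++
slow=1 fast=3: a[fast]=2=a[slow] dup, fast++
slow=1 fast=4: a[fast]=3≠a[slow]=2 write a[2]=3, slow++,fast++
slow=2 fast=5: a[fast]=3=a[slow] dup, fast++
slow=2 fast=6: a[fast]=3=a[slow] dup, fast++
slow=2 fast=7: a[fast]=4≠a[slow]=3 write a[3]=4, slow++,fast++
slow=3 fast=8: a[fast]=7≠a[slow]=4 write a[4]=7, slow++,fast++
slow=4 fast=9: a[fast]=10≠a[slow]=7 write a[5]=10, slow++,fast++
slow=5 fast=10: a[fast]=10=a[slow] dup, fast++
slow=5 fast=11: a[fast]=11≠a[slow]=10 write a[6]=11, slow++,fast++
slow=6 fast=12: a[fast]=12≠a[slow]=11 write a[7]=12, slow++,fast++
slow=7 fast=13: a[fast]=13≠a[slow]=12 write a[8]=13, slow++,fast++
slow=8 fast=14: a[fast]=13=a[slow] dup, fast++

slow=8, fast=15, prefix=[2, 3, 4, 7, 10, 11, 12, 13]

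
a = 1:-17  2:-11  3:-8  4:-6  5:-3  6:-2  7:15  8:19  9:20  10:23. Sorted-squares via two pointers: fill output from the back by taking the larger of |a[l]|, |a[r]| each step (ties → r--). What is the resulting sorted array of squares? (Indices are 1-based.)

[4, 9, 36, 64, 121, 225, 289, 361, 400, 529]

[1,10] |-17|<=|23| out[10]=529 → r--
[1,9] |-17|<=|20| out[9]=400 → r--
[1,8] |-17|<=|19| out[8]=361 → r--
[1,7] |-17|>|15| out[7]=289 → l++
[2,7] |-11|<=|15| out[6]=225 → r--
[2,6] |-11|>|-2| out[5]=121 → l++
[3,6] |-8|>|-2| out[4]=64 → l++
[4,6] |-6|>|-2| out[3]=36 → l++
[5,6] |-3|>|-2| out[2]=9 → l++
[6,6] |-2|<=|-2| out[1]=4 → r--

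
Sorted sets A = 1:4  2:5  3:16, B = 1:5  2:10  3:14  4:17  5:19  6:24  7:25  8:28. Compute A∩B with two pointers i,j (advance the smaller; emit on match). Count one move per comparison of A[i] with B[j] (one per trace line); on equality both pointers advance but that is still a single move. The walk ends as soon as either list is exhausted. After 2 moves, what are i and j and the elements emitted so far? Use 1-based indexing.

i=3, j=2, emitted=[5]

i=1 j=1: 4<5, i++
i=2 j=1: 5==5 emit, i++,j++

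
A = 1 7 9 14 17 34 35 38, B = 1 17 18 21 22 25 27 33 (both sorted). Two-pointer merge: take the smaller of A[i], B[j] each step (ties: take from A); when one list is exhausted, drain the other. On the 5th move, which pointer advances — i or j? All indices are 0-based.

i

i=0 j=0: A[i]=1<=B[j]=1 take 1, i++
i=1 j=0: A[i]=7>B[j]=1 take 1, j++
i=1 j=1: A[i]=7<=B[j]=17 take 7, i++
i=2 j=1: A[i]=9<=B[j]=17 take 9, i++
i=3 j=1: A[i]=14<=B[j]=17 take 14, i++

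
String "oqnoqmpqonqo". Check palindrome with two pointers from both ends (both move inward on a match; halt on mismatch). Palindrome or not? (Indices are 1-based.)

not a palindrome (mismatch at 6,7)

[1,12] 'o'=='o' → l++,r--
[2,11] 'q'=='q' → l++,r--
[3,10] 'n'=='n' → l++,r--
[4,9] 'o'=='o' → l++,r--
[5,8] 'q'=='q' → l++,r--
[6,7] 'm'!='p' → stop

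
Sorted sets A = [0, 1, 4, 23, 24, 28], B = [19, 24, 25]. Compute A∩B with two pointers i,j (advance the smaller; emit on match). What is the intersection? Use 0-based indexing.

i=0 j=0: 0<19, i++
i=1 j=0: 1<19, i++
i=2 j=0: 4<19, i++
i=3 j=0: 23>19, j++
i=3 j=1: 23<24, i++
i=4 j=1: 24==24 emit, i++,j++
i=5 j=2: 28>25, j++

intersection = [24]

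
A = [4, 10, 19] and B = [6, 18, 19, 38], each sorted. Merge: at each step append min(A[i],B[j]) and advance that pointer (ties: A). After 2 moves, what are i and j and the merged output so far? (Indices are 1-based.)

[i=1,j=1] A[i]=4<=B[j]=6 take 4 → i++
[i=2,j=1] A[i]=10>B[j]=6 take 6 → j++

i=2, j=2, merged so far=[4, 6]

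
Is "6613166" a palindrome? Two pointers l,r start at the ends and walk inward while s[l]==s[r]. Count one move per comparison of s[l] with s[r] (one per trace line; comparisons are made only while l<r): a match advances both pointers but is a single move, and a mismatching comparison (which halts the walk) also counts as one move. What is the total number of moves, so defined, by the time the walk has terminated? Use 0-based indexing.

[0,6] '6'=='6' → l++,r--
[1,5] '6'=='6' → l++,r--
[2,4] '1'=='1' → l++,r--

3 moves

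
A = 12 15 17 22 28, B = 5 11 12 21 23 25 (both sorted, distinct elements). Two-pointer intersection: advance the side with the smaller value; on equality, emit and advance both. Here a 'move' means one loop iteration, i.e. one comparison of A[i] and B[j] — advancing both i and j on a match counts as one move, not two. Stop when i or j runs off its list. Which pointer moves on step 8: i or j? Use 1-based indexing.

j

i=1 j=1: 12>5, j++
i=1 j=2: 12>11, j++
i=1 j=3: 12==12 emit, i++,j++
i=2 j=4: 15<21, i++
i=3 j=4: 17<21, i++
i=4 j=4: 22>21, j++
i=4 j=5: 22<23, i++
i=5 j=5: 28>23, j++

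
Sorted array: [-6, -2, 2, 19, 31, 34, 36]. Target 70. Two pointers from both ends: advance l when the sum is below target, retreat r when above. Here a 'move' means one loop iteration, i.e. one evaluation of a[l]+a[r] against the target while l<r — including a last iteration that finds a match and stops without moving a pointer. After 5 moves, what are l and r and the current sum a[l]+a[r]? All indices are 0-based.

l=0 r=6: -6+36=30 <70, l++
l=1 r=6: -2+36=34 <70, l++
l=2 r=6: 2+36=38 <70, l++
l=3 r=6: 19+36=55 <70, l++
l=4 r=6: 31+36=67 <70, l++

l=5, r=6, sum=70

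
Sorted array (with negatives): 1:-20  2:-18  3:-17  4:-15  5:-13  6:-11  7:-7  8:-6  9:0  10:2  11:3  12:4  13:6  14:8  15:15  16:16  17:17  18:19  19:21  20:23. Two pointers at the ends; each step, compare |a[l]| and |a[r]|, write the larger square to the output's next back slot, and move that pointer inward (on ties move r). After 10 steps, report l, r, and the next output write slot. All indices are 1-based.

l=1 r=20: |-20|<=|23| out[20]=529, r--
l=1 r=19: |-20|<=|21| out[19]=441, r--
l=1 r=18: |-20|>|19| out[18]=400, l++
l=2 r=18: |-18|<=|19| out[17]=361, r--
l=2 r=17: |-18|>|17| out[16]=324, l++
l=3 r=17: |-17|<=|17| out[15]=289, r--
l=3 r=16: |-17|>|16| out[14]=289, l++
l=4 r=16: |-15|<=|16| out[13]=256, r--
l=4 r=15: |-15|<=|15| out[12]=225, r--
l=4 r=14: |-15|>|8| out[11]=225, l++

l=5, r=14, next write slot=10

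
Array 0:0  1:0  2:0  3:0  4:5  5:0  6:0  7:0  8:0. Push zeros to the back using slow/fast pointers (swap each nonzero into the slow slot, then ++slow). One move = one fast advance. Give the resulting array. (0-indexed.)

(s=0,f=0) a[fast]=0 → fast++
(s=0,f=1) a[fast]=0 → fast++
(s=0,f=2) a[fast]=0 → fast++
(s=0,f=3) a[fast]=0 → fast++
(s=0,f=4) a[fast]=5≠0 swap→a[0]=5 → slow++,fast++
(s=1,f=5) a[fast]=0 → fast++
(s=1,f=6) a[fast]=0 → fast++
(s=1,f=7) a[fast]=0 → fast++
(s=1,f=8) a[fast]=0 → fast++

[5, 0, 0, 0, 0, 0, 0, 0, 0]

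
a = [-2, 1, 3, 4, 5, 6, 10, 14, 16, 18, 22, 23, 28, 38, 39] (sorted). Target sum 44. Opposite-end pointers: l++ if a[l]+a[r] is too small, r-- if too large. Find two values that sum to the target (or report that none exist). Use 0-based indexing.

(5, 39)

[0,14] -2+39=37 <44 → l++
[1,14] 1+39=40 <44 → l++
[2,14] 3+39=42 <44 → l++
[3,14] 4+39=43 <44 → l++
[4,14] 5+39=44 → found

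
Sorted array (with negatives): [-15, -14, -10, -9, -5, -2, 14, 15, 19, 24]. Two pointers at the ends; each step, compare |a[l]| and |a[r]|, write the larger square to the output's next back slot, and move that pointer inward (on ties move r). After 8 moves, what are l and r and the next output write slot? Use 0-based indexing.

l=0 r=9: |-15|<=|24| out[9]=576, r--
l=0 r=8: |-15|<=|19| out[8]=361, r--
l=0 r=7: |-15|<=|15| out[7]=225, r--
l=0 r=6: |-15|>|14| out[6]=225, l++
l=1 r=6: |-14|<=|14| out[5]=196, r--
l=1 r=5: |-14|>|-2| out[4]=196, l++
l=2 r=5: |-10|>|-2| out[3]=100, l++
l=3 r=5: |-9|>|-2| out[2]=81, l++

l=4, r=5, next write slot=1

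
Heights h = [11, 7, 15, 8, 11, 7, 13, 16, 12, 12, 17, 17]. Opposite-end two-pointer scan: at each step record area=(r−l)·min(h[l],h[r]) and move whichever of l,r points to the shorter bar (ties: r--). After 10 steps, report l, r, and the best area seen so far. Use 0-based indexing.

l=10, r=11, best area=135

l=0 r=11: min(11,17)*11=121 best=121 *, l++
l=1 r=11: min(7,17)*10=70 best=121, l++
l=2 r=11: min(15,17)*9=135 best=135 *, l++
l=3 r=11: min(8,17)*8=64 best=135, l++
l=4 r=11: min(11,17)*7=77 best=135, l++
l=5 r=11: min(7,17)*6=42 best=135, l++
l=6 r=11: min(13,17)*5=65 best=135, l++
l=7 r=11: min(16,17)*4=64 best=135, l++
l=8 r=11: min(12,17)*3=36 best=135, l++
l=9 r=11: min(12,17)*2=24 best=135, l++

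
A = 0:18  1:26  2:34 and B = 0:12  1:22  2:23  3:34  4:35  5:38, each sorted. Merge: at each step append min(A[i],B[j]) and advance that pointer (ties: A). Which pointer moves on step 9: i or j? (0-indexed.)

i=0 j=0: A[i]=18>B[j]=12 take 12, j++
i=0 j=1: A[i]=18<=B[j]=22 take 18, i++
i=1 j=1: A[i]=26>B[j]=22 take 22, j++
i=1 j=2: A[i]=26>B[j]=23 take 23, j++
i=1 j=3: A[i]=26<=B[j]=34 take 26, i++
i=2 j=3: A[i]=34<=B[j]=34 take 34, i++
i=3 j=3: A done, take B[j]=34, j++
i=3 j=4: A done, take B[j]=35, j++
i=3 j=5: A done, take B[j]=38, j++

j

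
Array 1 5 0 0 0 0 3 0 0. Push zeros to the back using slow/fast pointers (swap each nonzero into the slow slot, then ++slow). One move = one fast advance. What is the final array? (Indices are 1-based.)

slow=1 fast=1: a[fast]=1≠0 swap→a[1]=1, slow++,fast++
slow=2 fast=2: a[fast]=5≠0 swap→a[2]=5, slow++,fast++
slow=3 fast=3: a[fast]=0, fast++
slow=3 fast=4: a[fast]=0, fast++
slow=3 fast=5: a[fast]=0, fast++
slow=3 fast=6: a[fast]=0, fast++
slow=3 fast=7: a[fast]=3≠0 swap→a[3]=3, slow++,fast++
slow=4 fast=8: a[fast]=0, fast++
slow=4 fast=9: a[fast]=0, fast++

[1, 5, 3, 0, 0, 0, 0, 0, 0]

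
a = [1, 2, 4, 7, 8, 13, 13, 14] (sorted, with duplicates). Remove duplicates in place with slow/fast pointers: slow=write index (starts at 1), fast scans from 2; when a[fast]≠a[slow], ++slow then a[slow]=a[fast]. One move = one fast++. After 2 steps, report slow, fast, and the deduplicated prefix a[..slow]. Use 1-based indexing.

slow=3, fast=4, prefix=[1, 2, 4]

(s=1,f=2) a[fast]=2≠a[slow]=1 write a[2]=2 → slow++,fast++
(s=2,f=3) a[fast]=4≠a[slow]=2 write a[3]=4 → slow++,fast++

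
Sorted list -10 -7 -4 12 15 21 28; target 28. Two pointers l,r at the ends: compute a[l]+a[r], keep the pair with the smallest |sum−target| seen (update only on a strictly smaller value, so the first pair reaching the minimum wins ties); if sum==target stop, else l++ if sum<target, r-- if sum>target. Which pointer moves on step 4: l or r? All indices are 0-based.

r

l=0 r=6: -10+28=18 d=10 *, l++
l=1 r=6: -7+28=21 d=7 *, l++
l=2 r=6: -4+28=24 d=4 *, l++
l=3 r=6: 12+28=40 d=12, r--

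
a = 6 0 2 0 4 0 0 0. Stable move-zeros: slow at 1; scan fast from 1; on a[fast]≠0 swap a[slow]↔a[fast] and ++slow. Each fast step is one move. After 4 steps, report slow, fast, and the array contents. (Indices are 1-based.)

slow=3, fast=5, a=[6, 2, 0, 0, 4, 0, 0, 0]

slow=1 fast=1: a[fast]=6≠0 swap→a[1]=6, slow++,fast++
slow=2 fast=2: a[fast]=0, fast++
slow=2 fast=3: a[fast]=2≠0 swap→a[2]=2, slow++,fast++
slow=3 fast=4: a[fast]=0, fast++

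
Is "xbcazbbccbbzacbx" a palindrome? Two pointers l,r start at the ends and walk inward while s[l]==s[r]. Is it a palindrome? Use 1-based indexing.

l=1 r=16: 'x'=='x', l++,r--
l=2 r=15: 'b'=='b', l++,r--
l=3 r=14: 'c'=='c', l++,r--
l=4 r=13: 'a'=='a', l++,r--
l=5 r=12: 'z'=='z', l++,r--
l=6 r=11: 'b'=='b', l++,r--
l=7 r=10: 'b'=='b', l++,r--
l=8 r=9: 'c'=='c', l++,r--

palindrome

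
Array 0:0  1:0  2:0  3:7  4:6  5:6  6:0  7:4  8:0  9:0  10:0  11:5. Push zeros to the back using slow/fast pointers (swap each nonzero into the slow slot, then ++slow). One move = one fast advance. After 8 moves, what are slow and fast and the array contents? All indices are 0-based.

slow=4, fast=8, a=[7, 6, 6, 4, 0, 0, 0, 0, 0, 0, 0, 5]

slow=0 fast=0: a[fast]=0, fast++
slow=0 fast=1: a[fast]=0, fast++
slow=0 fast=2: a[fast]=0, fast++
slow=0 fast=3: a[fast]=7≠0 swap→a[0]=7, slow++,fast++
slow=1 fast=4: a[fast]=6≠0 swap→a[1]=6, slow++,fast++
slow=2 fast=5: a[fast]=6≠0 swap→a[2]=6, slow++,fast++
slow=3 fast=6: a[fast]=0, fast++
slow=3 fast=7: a[fast]=4≠0 swap→a[3]=4, slow++,fast++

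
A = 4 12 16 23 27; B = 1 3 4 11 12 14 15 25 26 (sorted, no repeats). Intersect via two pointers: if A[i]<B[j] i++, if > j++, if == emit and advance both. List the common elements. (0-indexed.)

i=0 j=0: 4>1, j++
i=0 j=1: 4>3, j++
i=0 j=2: 4==4 emit, i++,j++
i=1 j=3: 12>11, j++
i=1 j=4: 12==12 emit, i++,j++
i=2 j=5: 16>14, j++
i=2 j=6: 16>15, j++
i=2 j=7: 16<25, i++
i=3 j=7: 23<25, i++
i=4 j=7: 27>25, j++
i=4 j=8: 27>26, j++

intersection = [4, 12]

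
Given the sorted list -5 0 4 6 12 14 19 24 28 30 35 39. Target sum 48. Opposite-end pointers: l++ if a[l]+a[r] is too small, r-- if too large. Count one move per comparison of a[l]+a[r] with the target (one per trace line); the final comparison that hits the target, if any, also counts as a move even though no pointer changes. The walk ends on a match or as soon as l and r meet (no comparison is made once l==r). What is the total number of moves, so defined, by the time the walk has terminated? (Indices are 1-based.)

[1,12] -5+39=34 <48 → l++
[2,12] 0+39=39 <48 → l++
[3,12] 4+39=43 <48 → l++
[4,12] 6+39=45 <48 → l++
[5,12] 12+39=51 >48 → r--
[5,11] 12+35=47 <48 → l++
[6,11] 14+35=49 >48 → r--
[6,10] 14+30=44 <48 → l++
[7,10] 19+30=49 >48 → r--
[7,9] 19+28=47 <48 → l++
[8,9] 24+28=52 >48 → r--

11 moves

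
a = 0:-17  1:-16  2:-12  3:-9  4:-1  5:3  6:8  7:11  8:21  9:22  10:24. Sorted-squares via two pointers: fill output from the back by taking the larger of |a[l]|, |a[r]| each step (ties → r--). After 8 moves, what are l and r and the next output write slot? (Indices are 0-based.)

[0,10] |-17|<=|24| out[10]=576 → r--
[0,9] |-17|<=|22| out[9]=484 → r--
[0,8] |-17|<=|21| out[8]=441 → r--
[0,7] |-17|>|11| out[7]=289 → l++
[1,7] |-16|>|11| out[6]=256 → l++
[2,7] |-12|>|11| out[5]=144 → l++
[3,7] |-9|<=|11| out[4]=121 → r--
[3,6] |-9|>|8| out[3]=81 → l++

l=4, r=6, next write slot=2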